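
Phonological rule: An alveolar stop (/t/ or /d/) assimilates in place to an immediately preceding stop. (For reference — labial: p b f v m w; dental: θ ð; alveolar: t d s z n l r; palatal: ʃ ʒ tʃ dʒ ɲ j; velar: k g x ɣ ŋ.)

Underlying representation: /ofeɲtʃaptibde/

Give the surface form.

[ofeɲtʃappibbe]

/t/ after /p/ (labial) → [p]
/d/ after /b/ (labial) → [b]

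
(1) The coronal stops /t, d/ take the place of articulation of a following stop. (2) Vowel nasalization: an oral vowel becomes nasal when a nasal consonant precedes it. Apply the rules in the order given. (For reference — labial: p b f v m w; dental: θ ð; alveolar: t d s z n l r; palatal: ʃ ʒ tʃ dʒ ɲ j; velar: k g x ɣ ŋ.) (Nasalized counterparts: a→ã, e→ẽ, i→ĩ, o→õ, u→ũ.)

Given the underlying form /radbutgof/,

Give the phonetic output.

[rabbukgof]

Rule 1: /d/ before /b/ (labial) → [b]
Rule 1: /t/ before /g/ (velar) → [k]
After rule 1: rabbukgof
Rule 2: no segment meets the rule's conditions; no change.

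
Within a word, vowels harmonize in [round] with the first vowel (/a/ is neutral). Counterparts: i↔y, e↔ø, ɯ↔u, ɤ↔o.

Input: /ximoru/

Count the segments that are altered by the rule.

2

/o/ harmonizes with /i/ ([-round]) → [ɤ]
/u/ harmonizes with /i/ ([-round]) → [ɯ]
2 segments change.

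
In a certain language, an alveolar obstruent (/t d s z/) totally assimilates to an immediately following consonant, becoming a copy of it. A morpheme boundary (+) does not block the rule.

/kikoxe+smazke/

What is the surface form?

/s/ before /m/ → [m] (total assimilation)
/z/ before /k/ → [k] (total assimilation)

[kikoxe+mmakke]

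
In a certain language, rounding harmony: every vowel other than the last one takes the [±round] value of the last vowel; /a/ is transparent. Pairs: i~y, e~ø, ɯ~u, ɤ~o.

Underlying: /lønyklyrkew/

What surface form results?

/ø/ harmonizes with /e/ ([-round]) → [e]
/y/ harmonizes with /e/ ([-round]) → [i]
/y/ harmonizes with /e/ ([-round]) → [i]

[leniklirkew]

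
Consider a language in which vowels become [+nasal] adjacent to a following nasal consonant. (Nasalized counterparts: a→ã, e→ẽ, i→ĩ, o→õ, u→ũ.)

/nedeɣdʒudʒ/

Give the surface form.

no segment meets the rule's conditions; no change.

[nedeɣdʒudʒ]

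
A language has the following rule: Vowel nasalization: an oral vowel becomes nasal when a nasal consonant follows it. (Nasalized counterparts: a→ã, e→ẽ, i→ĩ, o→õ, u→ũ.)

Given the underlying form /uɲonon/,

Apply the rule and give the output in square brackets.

[ũɲõnõn]

/u/ before nasal /ɲ/ → [ũ]
/o/ before nasal /n/ → [õ]
/o/ before nasal /n/ → [õ]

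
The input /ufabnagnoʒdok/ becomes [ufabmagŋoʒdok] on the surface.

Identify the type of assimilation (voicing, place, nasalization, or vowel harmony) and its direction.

place assimilation, progressive

/n/→[m] /n/→[ŋ].
Each target copies a feature from the preceding segment, so the direction is progressive.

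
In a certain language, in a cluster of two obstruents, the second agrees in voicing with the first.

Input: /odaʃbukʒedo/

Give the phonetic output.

[odaʃpukʃedo]

/b/ after /ʃ/ (voiceless) → [p]
/ʒ/ after /k/ (voiceless) → [ʃ]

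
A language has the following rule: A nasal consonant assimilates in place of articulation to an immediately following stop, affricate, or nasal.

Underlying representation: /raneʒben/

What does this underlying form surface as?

no segment meets the rule's conditions; no change.

[raneʒben]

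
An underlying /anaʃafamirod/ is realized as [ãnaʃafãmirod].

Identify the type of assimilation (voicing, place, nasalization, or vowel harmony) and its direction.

nasalization, regressive

/a/→[ã] /a/→[ã].
Each target copies a feature from the following segment, so the direction is regressive.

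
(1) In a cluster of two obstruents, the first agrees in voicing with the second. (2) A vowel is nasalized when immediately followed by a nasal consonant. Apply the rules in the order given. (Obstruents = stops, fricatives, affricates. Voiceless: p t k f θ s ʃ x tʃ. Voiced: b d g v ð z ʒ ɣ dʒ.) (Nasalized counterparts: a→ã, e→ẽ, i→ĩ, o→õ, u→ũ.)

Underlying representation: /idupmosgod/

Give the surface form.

Rule 1: /s/ before /g/ (voiced) → [z]
After rule 1: idupmozgod
Rule 2: no segment meets the rule's conditions; no change.

[idupmozgod]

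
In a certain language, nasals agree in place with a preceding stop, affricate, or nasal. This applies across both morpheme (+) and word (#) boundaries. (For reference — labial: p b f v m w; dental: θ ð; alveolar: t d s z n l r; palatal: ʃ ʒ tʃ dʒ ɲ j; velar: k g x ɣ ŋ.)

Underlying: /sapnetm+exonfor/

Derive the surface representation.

/n/ after /p/ (labial) → [m]
/m/ after /t/ (alveolar) → [n]

[sapmetn+exonfor]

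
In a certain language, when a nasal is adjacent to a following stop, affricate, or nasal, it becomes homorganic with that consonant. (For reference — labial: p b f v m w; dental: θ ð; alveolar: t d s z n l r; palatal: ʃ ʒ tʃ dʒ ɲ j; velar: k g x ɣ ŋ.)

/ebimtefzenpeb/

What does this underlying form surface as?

[ebintefzempeb]

/m/ before /t/ (alveolar) → [n]
/n/ before /p/ (labial) → [m]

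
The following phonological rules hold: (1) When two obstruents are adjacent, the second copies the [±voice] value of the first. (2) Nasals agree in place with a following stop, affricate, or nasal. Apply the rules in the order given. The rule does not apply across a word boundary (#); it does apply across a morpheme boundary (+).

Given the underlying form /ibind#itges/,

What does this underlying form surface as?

Rule 1: /g/ after /t/ (voiceless) → [k]
After rule 1: ibind#itkes
Rule 2: no segment meets the rule's conditions; no change.

[ibind#itkes]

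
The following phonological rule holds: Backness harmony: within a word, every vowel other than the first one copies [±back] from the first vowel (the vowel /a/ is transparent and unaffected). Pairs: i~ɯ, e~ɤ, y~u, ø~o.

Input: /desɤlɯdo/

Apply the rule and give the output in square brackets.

/ɤ/ harmonizes with /e/ ([-back]) → [e]
/ɯ/ harmonizes with /e/ ([-back]) → [i]
/o/ harmonizes with /e/ ([-back]) → [ø]

[deselidø]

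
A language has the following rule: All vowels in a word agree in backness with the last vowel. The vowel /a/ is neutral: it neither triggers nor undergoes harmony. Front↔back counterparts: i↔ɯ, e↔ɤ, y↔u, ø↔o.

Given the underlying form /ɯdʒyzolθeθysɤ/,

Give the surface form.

[ɯdʒuzolθɤθusɤ]

/y/ harmonizes with /ɤ/ ([+back]) → [u]
/e/ harmonizes with /ɤ/ ([+back]) → [ɤ]
/y/ harmonizes with /ɤ/ ([+back]) → [u]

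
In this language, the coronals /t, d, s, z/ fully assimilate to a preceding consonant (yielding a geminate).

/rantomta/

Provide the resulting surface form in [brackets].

/t/ after /n/ → [n] (total assimilation)
/t/ after /m/ → [m] (total assimilation)

[rannomma]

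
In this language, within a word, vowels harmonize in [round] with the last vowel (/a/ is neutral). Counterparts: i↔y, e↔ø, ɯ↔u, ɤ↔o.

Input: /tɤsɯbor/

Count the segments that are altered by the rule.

/ɤ/ harmonizes with /o/ ([+round]) → [o]
/ɯ/ harmonizes with /o/ ([+round]) → [u]
2 segments change.

2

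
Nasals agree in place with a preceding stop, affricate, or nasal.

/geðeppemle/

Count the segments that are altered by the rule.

0

No segment meets the rule's conditions.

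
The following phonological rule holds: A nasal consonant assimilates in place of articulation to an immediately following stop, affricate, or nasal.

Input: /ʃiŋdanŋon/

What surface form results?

/ŋ/ before /d/ (alveolar) → [n]
/n/ before /ŋ/ (velar) → [ŋ]

[ʃindaŋŋon]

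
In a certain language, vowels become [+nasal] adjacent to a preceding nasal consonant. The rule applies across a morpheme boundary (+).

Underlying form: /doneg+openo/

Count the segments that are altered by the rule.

2

/e/ after nasal /n/ → [ẽ]
/o/ after nasal /n/ → [õ]
2 segments change.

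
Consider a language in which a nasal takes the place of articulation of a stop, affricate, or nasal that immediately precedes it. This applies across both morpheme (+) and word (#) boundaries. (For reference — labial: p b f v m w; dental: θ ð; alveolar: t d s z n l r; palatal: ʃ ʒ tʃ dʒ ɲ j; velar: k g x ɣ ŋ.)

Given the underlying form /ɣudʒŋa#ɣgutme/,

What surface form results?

[ɣudʒɲa#ɣgutne]

/ŋ/ after /dʒ/ (palatal) → [ɲ]
/m/ after /t/ (alveolar) → [n]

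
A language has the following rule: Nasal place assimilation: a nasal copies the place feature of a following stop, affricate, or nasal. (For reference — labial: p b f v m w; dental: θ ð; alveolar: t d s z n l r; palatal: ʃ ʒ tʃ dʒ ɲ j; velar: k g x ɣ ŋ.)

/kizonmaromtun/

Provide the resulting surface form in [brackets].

/n/ before /m/ (labial) → [m]
/m/ before /t/ (alveolar) → [n]

[kizommarontun]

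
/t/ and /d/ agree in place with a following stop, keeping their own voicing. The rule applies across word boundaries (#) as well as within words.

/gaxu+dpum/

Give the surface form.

[gaxu+bpum]

/d/ before /p/ (labial) → [b]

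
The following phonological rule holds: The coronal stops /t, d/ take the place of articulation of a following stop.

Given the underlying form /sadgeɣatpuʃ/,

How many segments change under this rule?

/d/ before /g/ (velar) → [g]
/t/ before /p/ (labial) → [p]
2 segments change.

2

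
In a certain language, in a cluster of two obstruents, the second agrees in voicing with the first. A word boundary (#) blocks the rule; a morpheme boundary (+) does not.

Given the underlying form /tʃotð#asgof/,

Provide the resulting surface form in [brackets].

/ð/ after /t/ (voiceless) → [θ]
/g/ after /s/ (voiceless) → [k]

[tʃotθ#askof]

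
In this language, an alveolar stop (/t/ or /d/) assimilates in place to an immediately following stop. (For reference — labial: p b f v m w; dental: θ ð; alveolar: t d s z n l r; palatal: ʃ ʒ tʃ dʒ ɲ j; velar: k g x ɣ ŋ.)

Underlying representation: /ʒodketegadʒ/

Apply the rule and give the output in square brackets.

[ʒogketegadʒ]

/d/ before /k/ (velar) → [g]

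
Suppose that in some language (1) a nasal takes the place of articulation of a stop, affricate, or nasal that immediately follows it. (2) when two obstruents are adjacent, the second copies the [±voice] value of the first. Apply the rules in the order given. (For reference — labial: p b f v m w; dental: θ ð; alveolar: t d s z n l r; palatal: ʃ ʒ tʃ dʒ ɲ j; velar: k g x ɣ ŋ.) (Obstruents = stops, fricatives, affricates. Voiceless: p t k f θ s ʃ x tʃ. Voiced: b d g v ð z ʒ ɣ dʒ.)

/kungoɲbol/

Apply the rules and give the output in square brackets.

[kuŋgombol]

Rule 1: /n/ before /g/ (velar) → [ŋ]
Rule 1: /ɲ/ before /b/ (labial) → [m]
After rule 1: kuŋgombol
Rule 2: no segment meets the rule's conditions; no change.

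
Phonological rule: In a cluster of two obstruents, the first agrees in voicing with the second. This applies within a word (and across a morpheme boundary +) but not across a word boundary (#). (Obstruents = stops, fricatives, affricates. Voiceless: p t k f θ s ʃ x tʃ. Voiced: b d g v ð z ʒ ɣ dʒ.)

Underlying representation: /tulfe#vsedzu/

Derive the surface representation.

[tulfe#fsedzu]

/v/ before /s/ (voiceless) → [f]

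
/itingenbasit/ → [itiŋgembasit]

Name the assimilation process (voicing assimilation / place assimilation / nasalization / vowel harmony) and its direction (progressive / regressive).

place assimilation, regressive

/n/→[ŋ] /n/→[m].
Each target copies a feature from the following segment, so the direction is regressive.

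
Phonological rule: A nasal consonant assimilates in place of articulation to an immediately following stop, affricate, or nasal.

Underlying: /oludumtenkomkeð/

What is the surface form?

/m/ before /t/ (alveolar) → [n]
/n/ before /k/ (velar) → [ŋ]
/m/ before /k/ (velar) → [ŋ]

[oludunteŋkoŋkeð]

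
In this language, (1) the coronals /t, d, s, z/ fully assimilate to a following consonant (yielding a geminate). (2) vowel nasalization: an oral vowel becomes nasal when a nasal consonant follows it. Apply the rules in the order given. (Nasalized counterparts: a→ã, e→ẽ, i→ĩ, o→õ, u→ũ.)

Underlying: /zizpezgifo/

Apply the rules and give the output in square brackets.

Rule 1: /z/ before /p/ → [p] (total assimilation)
Rule 1: /z/ before /g/ → [g] (total assimilation)
After rule 1: zippeggifo
Rule 2: no segment meets the rule's conditions; no change.

[zippeggifo]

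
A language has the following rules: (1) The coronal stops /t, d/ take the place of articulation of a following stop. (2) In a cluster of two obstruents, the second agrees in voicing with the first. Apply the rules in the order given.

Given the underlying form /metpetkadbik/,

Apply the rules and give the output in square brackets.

Rule 1: /t/ before /p/ (labial) → [p]
Rule 1: /t/ before /k/ (velar) → [k]
Rule 1: /d/ before /b/ (labial) → [b]
After rule 1: meppekkabbik
Rule 2: no segment meets the rule's conditions; no change.

[meppekkabbik]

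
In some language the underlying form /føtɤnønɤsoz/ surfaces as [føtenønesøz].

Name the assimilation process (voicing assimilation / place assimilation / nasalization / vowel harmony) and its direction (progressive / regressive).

vowel harmony, progressive

/ɤ/→[e] /ɤ/→[e] /o/→[ø].
Vowels agree with the first vowel, so the harmony is progressive.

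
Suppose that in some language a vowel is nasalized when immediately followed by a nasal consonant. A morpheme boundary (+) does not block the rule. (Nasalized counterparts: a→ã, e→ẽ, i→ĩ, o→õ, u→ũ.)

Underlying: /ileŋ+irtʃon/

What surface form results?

/e/ before nasal /ŋ/ → [ẽ]
/o/ before nasal /n/ → [õ]

[ilẽŋ+irtʃõn]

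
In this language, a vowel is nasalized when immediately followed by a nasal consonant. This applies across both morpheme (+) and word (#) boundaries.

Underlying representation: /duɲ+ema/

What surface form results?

/u/ before nasal /ɲ/ → [ũ]
/e/ before nasal /m/ → [ẽ]

[dũɲ+ẽma]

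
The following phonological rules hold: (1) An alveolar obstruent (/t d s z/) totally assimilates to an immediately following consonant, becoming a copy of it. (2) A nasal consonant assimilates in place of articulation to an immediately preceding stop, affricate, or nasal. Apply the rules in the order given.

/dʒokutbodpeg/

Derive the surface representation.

Rule 1: /t/ before /b/ → [b] (total assimilation)
Rule 1: /d/ before /p/ → [p] (total assimilation)
After rule 1: dʒokubboppeg
Rule 2: no segment meets the rule's conditions; no change.

[dʒokubboppeg]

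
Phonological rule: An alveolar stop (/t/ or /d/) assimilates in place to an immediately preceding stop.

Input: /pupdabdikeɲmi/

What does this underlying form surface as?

[pupbabbikeɲmi]

/d/ after /p/ (labial) → [b]
/d/ after /b/ (labial) → [b]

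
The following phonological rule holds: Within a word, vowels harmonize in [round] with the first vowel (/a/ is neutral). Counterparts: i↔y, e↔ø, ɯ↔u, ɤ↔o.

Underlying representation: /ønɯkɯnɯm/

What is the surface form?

[ønukunum]

/ɯ/ harmonizes with /ø/ ([+round]) → [u]
/ɯ/ harmonizes with /ø/ ([+round]) → [u]
/ɯ/ harmonizes with /ø/ ([+round]) → [u]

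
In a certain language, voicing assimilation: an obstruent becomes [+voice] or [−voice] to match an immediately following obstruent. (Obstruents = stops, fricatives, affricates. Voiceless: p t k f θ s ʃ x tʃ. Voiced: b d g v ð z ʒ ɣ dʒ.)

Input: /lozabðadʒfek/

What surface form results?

[lozabðatʃfek]

/dʒ/ before /f/ (voiceless) → [tʃ]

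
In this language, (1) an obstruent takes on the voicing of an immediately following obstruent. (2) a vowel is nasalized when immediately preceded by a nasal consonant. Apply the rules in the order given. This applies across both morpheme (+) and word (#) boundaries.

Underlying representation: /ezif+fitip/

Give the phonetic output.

[ezif+fitip]

Rule 1: no segment meets the rule's conditions; no change.
After rule 1: ezif+fitip
Rule 2: no segment meets the rule's conditions; no change.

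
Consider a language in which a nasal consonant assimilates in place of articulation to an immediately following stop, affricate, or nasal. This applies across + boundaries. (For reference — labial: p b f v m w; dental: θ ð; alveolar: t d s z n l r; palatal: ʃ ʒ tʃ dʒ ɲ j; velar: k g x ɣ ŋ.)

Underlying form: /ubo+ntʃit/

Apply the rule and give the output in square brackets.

[ubo+ɲtʃit]

/n/ before /tʃ/ (palatal) → [ɲ]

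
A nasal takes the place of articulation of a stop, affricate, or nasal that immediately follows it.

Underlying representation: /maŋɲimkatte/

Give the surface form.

/ŋ/ before /ɲ/ (palatal) → [ɲ]
/m/ before /k/ (velar) → [ŋ]

[maɲɲiŋkatte]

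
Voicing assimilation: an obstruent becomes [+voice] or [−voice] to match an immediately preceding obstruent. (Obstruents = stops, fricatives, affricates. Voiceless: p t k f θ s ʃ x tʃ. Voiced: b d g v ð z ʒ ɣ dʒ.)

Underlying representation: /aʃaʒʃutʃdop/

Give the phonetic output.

/ʃ/ after /ʒ/ (voiced) → [ʒ]
/d/ after /tʃ/ (voiceless) → [t]

[aʃaʒʒutʃtop]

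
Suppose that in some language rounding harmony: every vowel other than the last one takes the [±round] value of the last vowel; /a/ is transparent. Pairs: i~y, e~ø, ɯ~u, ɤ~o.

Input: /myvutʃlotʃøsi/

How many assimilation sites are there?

4

/y/ harmonizes with /i/ ([-round]) → [i]
/u/ harmonizes with /i/ ([-round]) → [ɯ]
/o/ harmonizes with /i/ ([-round]) → [ɤ]
/ø/ harmonizes with /i/ ([-round]) → [e]
4 segments change.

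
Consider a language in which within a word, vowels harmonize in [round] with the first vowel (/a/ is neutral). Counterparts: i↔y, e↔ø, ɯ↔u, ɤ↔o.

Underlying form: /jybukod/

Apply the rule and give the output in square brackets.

[jybukod]

no segment meets the rule's conditions; no change.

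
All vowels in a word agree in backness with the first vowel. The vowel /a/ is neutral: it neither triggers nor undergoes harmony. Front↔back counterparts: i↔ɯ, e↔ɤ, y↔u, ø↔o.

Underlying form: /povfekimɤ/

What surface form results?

/e/ harmonizes with /o/ ([+back]) → [ɤ]
/i/ harmonizes with /o/ ([+back]) → [ɯ]

[povfɤkɯmɤ]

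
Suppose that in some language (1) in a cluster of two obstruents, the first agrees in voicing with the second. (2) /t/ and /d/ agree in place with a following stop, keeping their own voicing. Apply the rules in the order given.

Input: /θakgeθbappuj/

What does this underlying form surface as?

[θaggeðbappuj]

Rule 1: /k/ before /g/ (voiced) → [g]
Rule 1: /θ/ before /b/ (voiced) → [ð]
After rule 1: θaggeðbappuj
Rule 2: no segment meets the rule's conditions; no change.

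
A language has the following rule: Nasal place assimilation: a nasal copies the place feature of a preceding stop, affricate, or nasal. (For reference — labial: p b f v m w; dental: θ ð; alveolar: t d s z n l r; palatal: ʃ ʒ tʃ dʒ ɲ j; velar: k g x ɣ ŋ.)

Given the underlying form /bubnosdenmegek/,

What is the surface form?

/n/ after /b/ (labial) → [m]
/m/ after /n/ (alveolar) → [n]

[bubmosdennegek]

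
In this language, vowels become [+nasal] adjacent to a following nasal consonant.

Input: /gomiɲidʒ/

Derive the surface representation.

/o/ before nasal /m/ → [õ]
/i/ before nasal /ɲ/ → [ĩ]

[gõmĩɲidʒ]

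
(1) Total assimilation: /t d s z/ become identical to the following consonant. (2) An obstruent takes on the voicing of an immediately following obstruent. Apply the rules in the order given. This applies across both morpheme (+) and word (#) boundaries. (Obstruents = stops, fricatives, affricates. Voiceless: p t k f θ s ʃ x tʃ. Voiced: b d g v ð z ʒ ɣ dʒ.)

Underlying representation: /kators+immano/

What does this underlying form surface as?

Rule 1: no segment meets the rule's conditions; no change.
After rule 1: kators+immano
Rule 2: no segment meets the rule's conditions; no change.

[kators+immano]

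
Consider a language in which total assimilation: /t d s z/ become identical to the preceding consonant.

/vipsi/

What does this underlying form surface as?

/s/ after /p/ → [p] (total assimilation)

[vippi]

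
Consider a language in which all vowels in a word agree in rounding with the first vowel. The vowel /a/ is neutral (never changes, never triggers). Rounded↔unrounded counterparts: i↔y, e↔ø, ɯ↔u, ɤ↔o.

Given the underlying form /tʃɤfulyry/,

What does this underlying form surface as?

[tʃɤfɯliri]

/u/ harmonizes with /ɤ/ ([-round]) → [ɯ]
/y/ harmonizes with /ɤ/ ([-round]) → [i]
/y/ harmonizes with /ɤ/ ([-round]) → [i]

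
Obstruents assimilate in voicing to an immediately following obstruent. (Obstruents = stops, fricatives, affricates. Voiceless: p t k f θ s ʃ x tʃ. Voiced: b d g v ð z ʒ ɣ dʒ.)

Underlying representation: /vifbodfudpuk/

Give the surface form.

[vivbotfutpuk]

/f/ before /b/ (voiced) → [v]
/d/ before /f/ (voiceless) → [t]
/d/ before /p/ (voiceless) → [t]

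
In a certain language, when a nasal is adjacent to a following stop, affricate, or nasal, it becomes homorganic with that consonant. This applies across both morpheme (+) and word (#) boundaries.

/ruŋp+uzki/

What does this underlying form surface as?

[rump+uzki]

/ŋ/ before /p/ (labial) → [m]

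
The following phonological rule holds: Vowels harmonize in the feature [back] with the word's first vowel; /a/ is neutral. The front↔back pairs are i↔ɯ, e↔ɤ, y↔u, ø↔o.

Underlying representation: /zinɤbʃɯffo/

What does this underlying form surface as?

/ɤ/ harmonizes with /i/ ([-back]) → [e]
/ɯ/ harmonizes with /i/ ([-back]) → [i]
/o/ harmonizes with /i/ ([-back]) → [ø]

[zinebʃiffø]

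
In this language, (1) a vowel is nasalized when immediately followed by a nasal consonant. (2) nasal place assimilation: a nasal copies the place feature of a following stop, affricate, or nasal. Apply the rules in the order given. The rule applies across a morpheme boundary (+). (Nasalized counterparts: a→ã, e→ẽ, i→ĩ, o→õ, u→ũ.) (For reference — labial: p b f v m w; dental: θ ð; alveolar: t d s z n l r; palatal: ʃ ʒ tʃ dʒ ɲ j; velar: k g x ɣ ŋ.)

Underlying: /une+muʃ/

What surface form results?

[ũnẽ+muʃ]

Rule 1: /u/ before nasal /n/ → [ũ]
Rule 1: /e/ before nasal /m/ → [ẽ]
After rule 1: ũnẽ+muʃ
Rule 2: no segment meets the rule's conditions; no change.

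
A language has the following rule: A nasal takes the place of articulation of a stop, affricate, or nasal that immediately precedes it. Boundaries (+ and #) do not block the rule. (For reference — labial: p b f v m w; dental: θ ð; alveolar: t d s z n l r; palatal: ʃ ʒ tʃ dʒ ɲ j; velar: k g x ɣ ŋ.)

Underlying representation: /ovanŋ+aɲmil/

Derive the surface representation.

/ŋ/ after /n/ (alveolar) → [n]
/m/ after /ɲ/ (palatal) → [ɲ]

[ovann+aɲɲil]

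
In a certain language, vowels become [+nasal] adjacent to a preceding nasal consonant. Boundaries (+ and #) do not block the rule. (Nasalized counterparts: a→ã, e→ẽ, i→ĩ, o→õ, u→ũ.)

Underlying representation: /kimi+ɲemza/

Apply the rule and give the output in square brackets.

/i/ after nasal /m/ → [ĩ]
/e/ after nasal /ɲ/ → [ẽ]

[kimĩ+ɲẽmza]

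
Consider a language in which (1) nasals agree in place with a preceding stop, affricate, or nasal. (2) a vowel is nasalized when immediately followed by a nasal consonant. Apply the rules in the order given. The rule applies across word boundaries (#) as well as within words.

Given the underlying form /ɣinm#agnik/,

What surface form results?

Rule 1: /m/ after /n/ (alveolar) → [n]
Rule 1: /n/ after /g/ (velar) → [ŋ]
After rule 1: ɣinn#agŋik
Rule 2: /i/ before nasal /n/ → [ĩ]

[ɣĩnn#agŋik]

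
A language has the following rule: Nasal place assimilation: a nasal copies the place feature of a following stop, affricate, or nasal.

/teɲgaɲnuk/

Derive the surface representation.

[teŋgannuk]

/ɲ/ before /g/ (velar) → [ŋ]
/ɲ/ before /n/ (alveolar) → [n]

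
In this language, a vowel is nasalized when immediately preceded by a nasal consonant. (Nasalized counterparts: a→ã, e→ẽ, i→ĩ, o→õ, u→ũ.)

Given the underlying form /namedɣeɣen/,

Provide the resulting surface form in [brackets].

/a/ after nasal /n/ → [ã]
/e/ after nasal /m/ → [ẽ]

[nãmẽdɣeɣen]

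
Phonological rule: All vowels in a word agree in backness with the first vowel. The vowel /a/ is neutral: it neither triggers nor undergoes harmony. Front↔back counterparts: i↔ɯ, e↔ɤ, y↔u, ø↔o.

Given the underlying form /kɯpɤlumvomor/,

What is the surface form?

no segment meets the rule's conditions; no change.

[kɯpɤlumvomor]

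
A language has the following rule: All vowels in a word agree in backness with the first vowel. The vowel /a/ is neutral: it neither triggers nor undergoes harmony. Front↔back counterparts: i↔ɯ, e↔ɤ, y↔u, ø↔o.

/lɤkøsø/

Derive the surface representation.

[lɤkoso]

/ø/ harmonizes with /ɤ/ ([+back]) → [o]
/ø/ harmonizes with /ɤ/ ([+back]) → [o]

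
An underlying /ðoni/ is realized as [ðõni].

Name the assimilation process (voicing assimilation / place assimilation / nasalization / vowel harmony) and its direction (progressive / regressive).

nasalization, regressive

/o/→[õ].
Each target copies a feature from the following segment, so the direction is regressive.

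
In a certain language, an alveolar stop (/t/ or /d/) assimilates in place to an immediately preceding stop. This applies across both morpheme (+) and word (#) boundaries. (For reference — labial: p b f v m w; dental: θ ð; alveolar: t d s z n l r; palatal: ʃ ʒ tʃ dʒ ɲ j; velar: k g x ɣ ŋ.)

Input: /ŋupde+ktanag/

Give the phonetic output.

/d/ after /p/ (labial) → [b]
/t/ after /k/ (velar) → [k]

[ŋupbe+kkanag]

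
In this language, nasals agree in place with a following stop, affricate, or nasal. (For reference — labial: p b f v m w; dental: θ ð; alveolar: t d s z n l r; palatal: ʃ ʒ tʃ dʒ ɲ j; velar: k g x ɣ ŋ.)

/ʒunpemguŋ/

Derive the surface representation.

/n/ before /p/ (labial) → [m]
/m/ before /g/ (velar) → [ŋ]

[ʒumpeŋguŋ]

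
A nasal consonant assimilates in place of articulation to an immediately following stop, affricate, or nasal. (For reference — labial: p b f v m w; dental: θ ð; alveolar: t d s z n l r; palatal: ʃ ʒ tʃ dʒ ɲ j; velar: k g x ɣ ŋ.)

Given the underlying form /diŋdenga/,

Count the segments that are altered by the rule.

2

/ŋ/ before /d/ (alveolar) → [n]
/n/ before /g/ (velar) → [ŋ]
2 segments change.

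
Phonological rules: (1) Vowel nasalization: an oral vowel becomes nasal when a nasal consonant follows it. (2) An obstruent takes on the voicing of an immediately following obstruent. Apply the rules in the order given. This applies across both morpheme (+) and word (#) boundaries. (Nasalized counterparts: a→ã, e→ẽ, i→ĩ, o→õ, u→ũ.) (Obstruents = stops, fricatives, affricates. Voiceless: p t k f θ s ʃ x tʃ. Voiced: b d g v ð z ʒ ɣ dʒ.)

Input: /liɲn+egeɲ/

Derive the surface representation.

[lĩɲn+egẽɲ]

Rule 1: /i/ before nasal /ɲ/ → [ĩ]
Rule 1: /e/ before nasal /ɲ/ → [ẽ]
After rule 1: lĩɲn+egẽɲ
Rule 2: no segment meets the rule's conditions; no change.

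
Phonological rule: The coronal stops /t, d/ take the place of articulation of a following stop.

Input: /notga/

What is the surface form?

[nokga]

/t/ before /g/ (velar) → [k]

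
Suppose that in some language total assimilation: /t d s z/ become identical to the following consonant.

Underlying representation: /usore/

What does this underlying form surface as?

no segment meets the rule's conditions; no change.

[usore]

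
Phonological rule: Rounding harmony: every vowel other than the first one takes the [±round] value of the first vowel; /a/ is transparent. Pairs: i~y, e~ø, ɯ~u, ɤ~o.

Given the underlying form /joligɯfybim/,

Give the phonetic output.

/i/ harmonizes with /o/ ([+round]) → [y]
/ɯ/ harmonizes with /o/ ([+round]) → [u]
/i/ harmonizes with /o/ ([+round]) → [y]

[jolygufybym]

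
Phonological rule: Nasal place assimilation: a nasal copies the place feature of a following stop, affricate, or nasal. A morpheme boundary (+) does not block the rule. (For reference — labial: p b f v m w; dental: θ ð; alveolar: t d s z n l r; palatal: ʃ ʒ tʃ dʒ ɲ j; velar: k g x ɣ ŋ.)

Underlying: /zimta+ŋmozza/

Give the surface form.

/m/ before /t/ (alveolar) → [n]
/ŋ/ before /m/ (labial) → [m]

[zinta+mmozza]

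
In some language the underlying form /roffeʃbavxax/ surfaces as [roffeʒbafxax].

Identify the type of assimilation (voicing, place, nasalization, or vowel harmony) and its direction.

voicing assimilation, regressive

/ʃ/→[ʒ] /v/→[f].
Each target copies a feature from the following segment, so the direction is regressive.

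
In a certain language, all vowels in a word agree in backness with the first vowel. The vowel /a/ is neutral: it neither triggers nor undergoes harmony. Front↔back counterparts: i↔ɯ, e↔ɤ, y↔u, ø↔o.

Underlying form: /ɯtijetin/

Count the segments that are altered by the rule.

3

/i/ harmonizes with /ɯ/ ([+back]) → [ɯ]
/e/ harmonizes with /ɯ/ ([+back]) → [ɤ]
/i/ harmonizes with /ɯ/ ([+back]) → [ɯ]
3 segments change.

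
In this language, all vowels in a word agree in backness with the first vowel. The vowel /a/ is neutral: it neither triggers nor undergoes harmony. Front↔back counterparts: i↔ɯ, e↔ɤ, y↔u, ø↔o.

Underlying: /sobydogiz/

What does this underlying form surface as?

/y/ harmonizes with /o/ ([+back]) → [u]
/i/ harmonizes with /o/ ([+back]) → [ɯ]

[sobudogɯz]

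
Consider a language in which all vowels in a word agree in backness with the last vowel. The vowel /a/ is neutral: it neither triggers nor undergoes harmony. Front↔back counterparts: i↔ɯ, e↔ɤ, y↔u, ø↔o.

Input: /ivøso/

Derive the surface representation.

/i/ harmonizes with /o/ ([+back]) → [ɯ]
/ø/ harmonizes with /o/ ([+back]) → [o]

[ɯvoso]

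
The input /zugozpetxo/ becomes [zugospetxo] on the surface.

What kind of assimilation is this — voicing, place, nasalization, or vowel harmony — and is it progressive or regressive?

/z/→[s].
Each target copies a feature from the following segment, so the direction is regressive.

voicing assimilation, regressive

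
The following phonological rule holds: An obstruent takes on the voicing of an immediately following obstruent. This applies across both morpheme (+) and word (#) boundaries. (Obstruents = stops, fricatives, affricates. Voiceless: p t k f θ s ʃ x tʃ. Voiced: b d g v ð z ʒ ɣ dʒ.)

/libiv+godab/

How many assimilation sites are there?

0

No segment meets the rule's conditions.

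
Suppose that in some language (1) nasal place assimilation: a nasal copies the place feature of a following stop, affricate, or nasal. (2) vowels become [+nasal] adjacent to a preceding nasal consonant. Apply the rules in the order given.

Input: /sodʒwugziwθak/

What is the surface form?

[sodʒwugziwθak]

Rule 1: no segment meets the rule's conditions; no change.
After rule 1: sodʒwugziwθak
Rule 2: no segment meets the rule's conditions; no change.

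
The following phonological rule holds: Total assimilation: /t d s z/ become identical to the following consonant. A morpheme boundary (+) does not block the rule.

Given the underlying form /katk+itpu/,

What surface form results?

/t/ before /k/ → [k] (total assimilation)
/t/ before /p/ → [p] (total assimilation)

[kakk+ippu]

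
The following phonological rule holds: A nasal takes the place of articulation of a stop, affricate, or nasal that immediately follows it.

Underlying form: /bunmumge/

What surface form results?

[bummuŋge]

/n/ before /m/ (labial) → [m]
/m/ before /g/ (velar) → [ŋ]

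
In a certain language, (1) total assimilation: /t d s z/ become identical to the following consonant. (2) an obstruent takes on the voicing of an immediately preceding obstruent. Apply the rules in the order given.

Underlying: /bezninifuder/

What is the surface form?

[benninifuder]

Rule 1: /z/ before /n/ → [n] (total assimilation)
After rule 1: benninifuder
Rule 2: no segment meets the rule's conditions; no change.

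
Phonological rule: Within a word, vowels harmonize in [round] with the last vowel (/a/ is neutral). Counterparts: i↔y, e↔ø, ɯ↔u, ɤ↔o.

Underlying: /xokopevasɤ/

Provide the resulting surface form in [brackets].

/o/ harmonizes with /ɤ/ ([-round]) → [ɤ]
/o/ harmonizes with /ɤ/ ([-round]) → [ɤ]

[xɤkɤpevasɤ]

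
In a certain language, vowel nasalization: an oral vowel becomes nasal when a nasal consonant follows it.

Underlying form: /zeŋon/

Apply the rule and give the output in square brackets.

[zẽŋõn]

/e/ before nasal /ŋ/ → [ẽ]
/o/ before nasal /n/ → [õ]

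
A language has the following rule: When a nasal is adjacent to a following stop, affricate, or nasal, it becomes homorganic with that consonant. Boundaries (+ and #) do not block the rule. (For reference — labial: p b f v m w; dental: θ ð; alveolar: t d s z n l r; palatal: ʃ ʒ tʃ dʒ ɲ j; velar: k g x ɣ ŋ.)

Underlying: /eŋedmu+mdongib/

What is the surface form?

[eŋedmu+ndoŋgib]

/m/ before /d/ (alveolar) → [n]
/n/ before /g/ (velar) → [ŋ]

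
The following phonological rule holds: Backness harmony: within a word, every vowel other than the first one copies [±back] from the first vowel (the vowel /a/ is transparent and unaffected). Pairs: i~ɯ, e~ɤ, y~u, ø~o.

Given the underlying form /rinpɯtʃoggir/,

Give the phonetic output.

[rinpitʃøggir]

/ɯ/ harmonizes with /i/ ([-back]) → [i]
/o/ harmonizes with /i/ ([-back]) → [ø]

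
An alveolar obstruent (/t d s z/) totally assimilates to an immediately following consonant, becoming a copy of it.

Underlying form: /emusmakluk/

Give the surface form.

/s/ before /m/ → [m] (total assimilation)

[emummakluk]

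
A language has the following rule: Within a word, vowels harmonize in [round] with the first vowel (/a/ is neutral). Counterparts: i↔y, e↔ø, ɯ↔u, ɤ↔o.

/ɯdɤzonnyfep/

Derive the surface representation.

[ɯdɤzɤnnifep]

/o/ harmonizes with /ɯ/ ([-round]) → [ɤ]
/y/ harmonizes with /ɯ/ ([-round]) → [i]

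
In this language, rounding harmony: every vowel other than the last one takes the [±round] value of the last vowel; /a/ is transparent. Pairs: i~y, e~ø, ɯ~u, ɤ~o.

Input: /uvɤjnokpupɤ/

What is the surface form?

/u/ harmonizes with /ɤ/ ([-round]) → [ɯ]
/o/ harmonizes with /ɤ/ ([-round]) → [ɤ]
/u/ harmonizes with /ɤ/ ([-round]) → [ɯ]

[ɯvɤjnɤkpɯpɤ]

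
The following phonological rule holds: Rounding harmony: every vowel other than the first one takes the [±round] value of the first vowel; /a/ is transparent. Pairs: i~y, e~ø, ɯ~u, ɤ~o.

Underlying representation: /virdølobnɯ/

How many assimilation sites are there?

/ø/ harmonizes with /i/ ([-round]) → [e]
/o/ harmonizes with /i/ ([-round]) → [ɤ]
2 segments change.

2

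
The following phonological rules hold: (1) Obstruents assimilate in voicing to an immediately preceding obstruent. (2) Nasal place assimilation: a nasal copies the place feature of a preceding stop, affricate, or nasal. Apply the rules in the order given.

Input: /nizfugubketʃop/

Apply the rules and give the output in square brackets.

Rule 1: /f/ after /z/ (voiced) → [v]
Rule 1: /k/ after /b/ (voiced) → [g]
After rule 1: nizvugubgetʃop
Rule 2: no segment meets the rule's conditions; no change.

[nizvugubgetʃop]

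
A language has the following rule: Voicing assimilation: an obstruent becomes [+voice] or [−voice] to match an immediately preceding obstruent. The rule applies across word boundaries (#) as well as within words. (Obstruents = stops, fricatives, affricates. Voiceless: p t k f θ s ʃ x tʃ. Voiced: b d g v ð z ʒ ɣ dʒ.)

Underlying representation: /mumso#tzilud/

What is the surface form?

[mumso#tsilud]

/z/ after /t/ (voiceless) → [s]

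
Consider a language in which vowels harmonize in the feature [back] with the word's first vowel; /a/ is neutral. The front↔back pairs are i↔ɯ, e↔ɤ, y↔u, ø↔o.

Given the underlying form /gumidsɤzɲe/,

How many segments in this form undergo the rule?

2

/i/ harmonizes with /u/ ([+back]) → [ɯ]
/e/ harmonizes with /u/ ([+back]) → [ɤ]
2 segments change.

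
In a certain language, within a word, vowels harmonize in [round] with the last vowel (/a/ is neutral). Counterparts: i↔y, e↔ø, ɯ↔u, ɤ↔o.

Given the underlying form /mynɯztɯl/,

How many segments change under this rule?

1

/y/ harmonizes with /ɯ/ ([-round]) → [i]
1 segment changes.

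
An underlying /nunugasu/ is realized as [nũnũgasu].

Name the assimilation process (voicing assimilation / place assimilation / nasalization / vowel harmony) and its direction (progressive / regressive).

nasalization, progressive

/u/→[ũ] /u/→[ũ].
Each target copies a feature from the preceding segment, so the direction is progressive.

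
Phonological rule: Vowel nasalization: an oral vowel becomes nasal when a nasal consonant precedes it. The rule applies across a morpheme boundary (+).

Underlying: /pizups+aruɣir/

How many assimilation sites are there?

0

No segment meets the rule's conditions.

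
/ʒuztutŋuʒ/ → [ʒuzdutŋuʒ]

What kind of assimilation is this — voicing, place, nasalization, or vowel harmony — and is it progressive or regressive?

voicing assimilation, progressive

/t/→[d].
Each target copies a feature from the preceding segment, so the direction is progressive.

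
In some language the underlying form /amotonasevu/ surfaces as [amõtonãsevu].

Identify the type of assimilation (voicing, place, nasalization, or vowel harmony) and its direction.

/o/→[õ] /a/→[ã].
Each target copies a feature from the preceding segment, so the direction is progressive.

nasalization, progressive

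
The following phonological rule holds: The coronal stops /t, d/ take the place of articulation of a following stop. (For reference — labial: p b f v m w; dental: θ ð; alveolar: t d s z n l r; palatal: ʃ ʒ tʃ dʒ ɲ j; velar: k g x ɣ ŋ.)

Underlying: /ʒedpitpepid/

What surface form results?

[ʒebpippepid]

/d/ before /p/ (labial) → [b]
/t/ before /p/ (labial) → [p]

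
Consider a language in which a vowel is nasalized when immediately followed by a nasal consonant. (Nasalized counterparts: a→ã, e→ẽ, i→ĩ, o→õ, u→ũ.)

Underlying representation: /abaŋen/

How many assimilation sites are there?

2

/a/ before nasal /ŋ/ → [ã]
/e/ before nasal /n/ → [ẽ]
2 segments change.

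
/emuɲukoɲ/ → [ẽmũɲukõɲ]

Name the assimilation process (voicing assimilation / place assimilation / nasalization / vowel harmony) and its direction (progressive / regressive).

nasalization, regressive

/e/→[ẽ] /u/→[ũ] /o/→[õ].
Each target copies a feature from the following segment, so the direction is regressive.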